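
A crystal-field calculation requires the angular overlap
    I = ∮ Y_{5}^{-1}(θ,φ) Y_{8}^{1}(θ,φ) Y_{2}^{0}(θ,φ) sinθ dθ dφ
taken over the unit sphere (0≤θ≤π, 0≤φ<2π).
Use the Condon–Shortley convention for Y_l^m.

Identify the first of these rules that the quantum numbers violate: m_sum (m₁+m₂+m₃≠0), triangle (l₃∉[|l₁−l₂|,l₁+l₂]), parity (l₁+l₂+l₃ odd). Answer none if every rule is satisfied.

azimuthal sum: -1 + 1 + 0 = 0  ✓
3 ≤ 2 ≤ 13 (triangle on l)  ✗
L = 5 + 8 + 2 = 15 (odd)

triangle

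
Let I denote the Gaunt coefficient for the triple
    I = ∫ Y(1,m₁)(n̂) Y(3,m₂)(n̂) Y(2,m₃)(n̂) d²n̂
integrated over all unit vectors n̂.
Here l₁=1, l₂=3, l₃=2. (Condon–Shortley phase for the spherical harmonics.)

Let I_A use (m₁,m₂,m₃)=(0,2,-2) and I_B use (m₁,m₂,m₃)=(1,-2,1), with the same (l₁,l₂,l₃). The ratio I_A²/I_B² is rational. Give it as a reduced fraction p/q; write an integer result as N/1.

1/2

Same 1,3,2: normalisation and zero-m 3j drop out of the ratio.
A: Δ: 2! 0! 4! / 7! → 1/105; sum: t=1:−1/24 = -1/24; 3j²(1 3 2; 0 2 -2) = Δ·Π!·Σ² = 1/21  (sign -1)
B: Δ: 2! 0! 4! / 7! → 1/105; sum: t=0:+1/12 = 1/12; 3j²(1 3 2; 1 -2 1) = Δ·Π!·Σ² = 2/21  (sign -1)
I_A²/I_B² = (1/21)/(2/21) = 1/2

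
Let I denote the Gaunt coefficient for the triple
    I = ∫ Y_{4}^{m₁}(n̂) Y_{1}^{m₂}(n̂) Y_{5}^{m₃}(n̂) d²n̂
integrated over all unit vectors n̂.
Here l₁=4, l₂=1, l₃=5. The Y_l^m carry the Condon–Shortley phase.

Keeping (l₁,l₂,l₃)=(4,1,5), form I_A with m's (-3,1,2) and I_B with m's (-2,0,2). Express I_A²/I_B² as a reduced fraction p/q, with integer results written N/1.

1/7

l's match ⇒ only the (l;m) 3-j factors differ between A and B.
A: triangle coeff Δ(4,1,5) = 1/495; Σ_t [0,0]: t=0:+1/10080 = 1/10080; (3j)²=1/165 [(4 1 5; -3 1 2)], sign=-1
B: triangle coeff Δ(4,1,5) = 1/495; Σ_t [0,0]: t=0:+1/1440 = 1/1440; (3j)²=7/165 [(4 1 5; -2 0 2)], sign=-1
I_A²/I_B² = (1/165)/(7/165) = 1/7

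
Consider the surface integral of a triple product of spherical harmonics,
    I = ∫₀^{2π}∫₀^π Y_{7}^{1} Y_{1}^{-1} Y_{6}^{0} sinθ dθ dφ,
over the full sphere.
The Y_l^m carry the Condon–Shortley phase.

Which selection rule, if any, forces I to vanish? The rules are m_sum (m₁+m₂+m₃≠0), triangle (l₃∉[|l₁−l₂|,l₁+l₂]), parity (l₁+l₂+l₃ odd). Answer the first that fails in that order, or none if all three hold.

none

m₁+m₂+m₃ = 1 − 1 + 0 = 0  ✓
triangle: |7−1|=6 ≤ l₃=6 ≤ 7+1=8  ✓
parity: l₁+l₂+l₃ = 14 is even  ✓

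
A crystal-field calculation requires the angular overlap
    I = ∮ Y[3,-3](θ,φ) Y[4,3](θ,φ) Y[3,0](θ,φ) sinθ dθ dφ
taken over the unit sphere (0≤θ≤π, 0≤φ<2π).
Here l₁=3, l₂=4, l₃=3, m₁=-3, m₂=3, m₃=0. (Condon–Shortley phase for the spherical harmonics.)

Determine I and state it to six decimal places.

Checks pass: Σm=0; 10 even; l₃=3∈[1,7].
(2·3+1)(2·4+1)(2·3+1) = 441
Δ: 4! 2! 4! / 11! → 1/34650
sum: t=1:−1/72 t=2:+1/16 t=3:−1/72 = 5/144
3j²(3 4 3; 0 0 0) = Δ·Π!·Σ² = 2/77  (sign -1)
sum: t=4:+1/288 = 1/288
3j²(3 4 3; -3 3 0) = Δ·Π!·Σ² = 1/22  (sign -1)
combine: 4πI² = 441·2/77·1/22 = 63/121
take √, sign +1: I = 0.20355073

0.203551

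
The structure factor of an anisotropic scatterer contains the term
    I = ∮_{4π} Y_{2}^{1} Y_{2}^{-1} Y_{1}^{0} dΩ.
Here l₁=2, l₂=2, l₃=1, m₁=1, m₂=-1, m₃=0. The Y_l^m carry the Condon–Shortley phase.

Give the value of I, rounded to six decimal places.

0.000000

Σlᵢ=5 odd — θ-integrand is odd under cosθ→−cosθ; I=0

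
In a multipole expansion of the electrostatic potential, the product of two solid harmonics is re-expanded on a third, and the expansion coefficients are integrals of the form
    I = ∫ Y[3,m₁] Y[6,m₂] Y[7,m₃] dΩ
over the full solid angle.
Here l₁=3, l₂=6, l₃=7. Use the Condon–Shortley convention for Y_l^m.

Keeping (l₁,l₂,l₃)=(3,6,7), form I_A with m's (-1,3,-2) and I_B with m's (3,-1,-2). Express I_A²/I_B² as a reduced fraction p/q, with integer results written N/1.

1369/2646

Shared (l₁,l₂,l₃)=(3,6,7): N and (l;000)² cancel in I_A²/I_B².
A: Δ = 2!·4!·10!/17! = 1/2042040; Racah Σ t=0..2: t=0:+1/17418240 t=1:−1/483840 t=2:+1/241920 = 37/17418240; ⇒ 3j(3 6 7; -1 3 -2)² = 1369/136136, sgn -1
B: Δ = 2!·4!·10!/17! = 1/2042040; Racah Σ t=0..0: t=0:+1/691200 = 1/691200; ⇒ 3j(3 6 7; 3 -1 -2)² = 189/9724, sgn -1
I_A²/I_B² = (1369/136136)/(189/9724) = 1369/2646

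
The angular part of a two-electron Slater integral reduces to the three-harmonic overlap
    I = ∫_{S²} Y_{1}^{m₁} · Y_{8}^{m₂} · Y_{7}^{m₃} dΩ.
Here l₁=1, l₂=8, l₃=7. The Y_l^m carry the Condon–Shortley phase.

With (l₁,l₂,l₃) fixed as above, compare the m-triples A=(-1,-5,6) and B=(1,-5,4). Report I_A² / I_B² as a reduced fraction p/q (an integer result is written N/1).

1/26

Same 1,8,7: normalisation and zero-m 3j drop out of the ratio.
A: Δ: 2! 0! 14! / 17! → 1/2040; sum: t=2:+1/12454041600 = 1/12454041600; 3j²(1 8 7; -1 -5 6) = Δ·Π!·Σ² = 1/680  (sign -1)
B: Δ: 2! 0! 14! / 17! → 1/2040; sum: t=0:+1/479001600 = 1/479001600; 3j²(1 8 7; 1 -5 4) = Δ·Π!·Σ² = 13/340  (sign -1)
I_A²/I_B² = (1/680)/(13/340) = 1/26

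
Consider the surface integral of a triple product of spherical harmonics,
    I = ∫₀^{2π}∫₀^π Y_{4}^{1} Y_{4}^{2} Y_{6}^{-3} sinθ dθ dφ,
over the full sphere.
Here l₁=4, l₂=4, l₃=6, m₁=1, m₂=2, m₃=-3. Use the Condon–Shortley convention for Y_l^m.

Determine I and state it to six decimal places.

-0.103072

Checks pass: Σm=0; 14 even; l₃=6∈[0,8].
(2·4+1)(2·4+1)(2·6+1) = 1053
Δ: 2! 6! 6! / 15! → 1/1261260
sum: t=0:+1/4608 t=1:−1/1296 t=2:+1/4608 = -7/20736
3j²(4 4 6; 0 0 0) = Δ·Π!·Σ² = 20/1287  (sign -1)
sum: t=0:+1/51840 t=1:−1/5760 t=2:+1/11520 = -7/103680
3j²(4 4 6; 1 2 -3) = Δ·Π!·Σ² = 7/858  (sign +1)
combine: 4πI² = 1053·20/1287·7/858 = 210/1573
take √, sign -1: I = -0.10307192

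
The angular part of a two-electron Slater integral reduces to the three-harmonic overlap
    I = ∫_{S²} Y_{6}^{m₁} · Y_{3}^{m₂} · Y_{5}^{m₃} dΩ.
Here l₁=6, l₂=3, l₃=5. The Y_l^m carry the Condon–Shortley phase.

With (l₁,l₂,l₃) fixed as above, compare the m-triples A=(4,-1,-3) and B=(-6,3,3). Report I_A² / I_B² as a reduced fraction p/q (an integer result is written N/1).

10/11

Same 6,3,5: normalisation and zero-m 3j drop out of the ratio.
A: Δ: 4! 8! 2! / 15! → 1/675675; sum: t=0:+1/69120 t=1:−1/30240 t=2:+1/322560 = -1/64512; 3j²(6 3 5; 4 -1 -3) = Δ·Π!·Σ² = 10/1001  (sign -1)
B: Δ: 4! 8! 2! / 15! → 1/675675; sum: t=4:+1/1935360 = 1/1935360; 3j²(6 3 5; -6 3 3) = Δ·Π!·Σ² = 1/91  (sign +1)
I_A²/I_B² = (10/1001)/(1/91) = 10/11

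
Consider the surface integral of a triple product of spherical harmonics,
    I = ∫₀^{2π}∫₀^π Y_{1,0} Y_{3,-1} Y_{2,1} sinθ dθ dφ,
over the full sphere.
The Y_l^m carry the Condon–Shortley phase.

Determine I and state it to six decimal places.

m-sum 0 ✓  L=6 even ✓  2≤2≤4 ✓
Π(2lᵢ+1) = 3×7×5 = 105
triangle coeff Δ(1,3,2) = 1/105
Σ_t [1,1]: t=1:−1/4 = -1/4
(3j)²=3/35 [(1 3 2; 0 0 0)], sign=-1
Σ_t [1,1]: t=1:−1/6 = -1/6
(3j)²=8/105 [(1 3 2; 0 -1 1)], sign=+1
⇒ 4πI² = 24/35
I = (-1)√(24/35/(4π)) = -0.23359668

-0.233597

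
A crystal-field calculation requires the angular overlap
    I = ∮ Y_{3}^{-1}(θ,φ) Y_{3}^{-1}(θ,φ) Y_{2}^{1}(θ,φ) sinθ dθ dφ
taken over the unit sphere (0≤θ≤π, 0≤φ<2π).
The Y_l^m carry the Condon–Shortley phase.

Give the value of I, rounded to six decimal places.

Σmᵢ = -1 ≠ 0, so the φ-integral vanishes; I = 0

0.000000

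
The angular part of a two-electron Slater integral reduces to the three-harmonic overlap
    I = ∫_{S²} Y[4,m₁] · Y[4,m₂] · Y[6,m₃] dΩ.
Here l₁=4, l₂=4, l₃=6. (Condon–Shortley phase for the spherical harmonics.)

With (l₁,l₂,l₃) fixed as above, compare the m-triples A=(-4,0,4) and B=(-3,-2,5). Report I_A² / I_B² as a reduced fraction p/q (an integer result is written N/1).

40/11

l's match ⇒ only the (l;m) 3-j factors differ between A and B.
A: triangle coeff Δ(4,4,6) = 1/1261260; Σ_t [2,2]: t=2:+1/69120 = 1/69120; (3j)²=4/143 [(4 4 6; -4 0 4)], sign=+1
B: triangle coeff Δ(4,4,6) = 1/1261260; Σ_t [1,2]: t=1:−1/86400 t=2:+1/172800 = -1/172800; (3j)²=1/130 [(4 4 6; -3 -2 5)], sign=+1
I_A²/I_B² = (4/143)/(1/130) = 40/11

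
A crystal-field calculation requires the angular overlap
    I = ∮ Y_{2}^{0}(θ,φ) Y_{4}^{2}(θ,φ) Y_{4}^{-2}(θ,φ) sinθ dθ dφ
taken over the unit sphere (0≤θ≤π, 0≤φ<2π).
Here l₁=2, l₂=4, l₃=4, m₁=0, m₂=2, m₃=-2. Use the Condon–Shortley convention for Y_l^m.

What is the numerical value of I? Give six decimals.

0.065536

Checks pass: Σm=0; 10 even; l₃=4∈[2,6].
(2·2+1)(2·4+1)(2·4+1) = 405
Δ: 2! 2! 6! / 11! → 1/13860
sum: t=0:+1/192 t=1:−1/36 t=2:+1/192 = -5/288
3j²(2 4 4; 0 0 0) = Δ·Π!·Σ² = 20/693  (sign -1)
sum: t=0:+1/2880 t=1:−1/120 t=2:+1/192 = -1/360
3j²(2 4 4; 0 2 -2) = Δ·Π!·Σ² = 16/3465  (sign -1)
combine: 4πI² = 405·20/693·16/3465 = 320/5929
take √, sign +1: I = 0.06553591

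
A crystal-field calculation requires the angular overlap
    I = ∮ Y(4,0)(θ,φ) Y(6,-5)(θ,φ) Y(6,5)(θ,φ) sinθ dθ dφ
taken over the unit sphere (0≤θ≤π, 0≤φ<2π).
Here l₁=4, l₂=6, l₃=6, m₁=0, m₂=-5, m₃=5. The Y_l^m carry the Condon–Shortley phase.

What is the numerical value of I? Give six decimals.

Rules hold: Σm=0, L=16 even, 2≤6≤10.
N = 9·13·13 = 1521
Δ = 4!·4!·8!/17! = 1/15315300
Racah Σ t=0..4: t=0:+1/829440 t=1:−1/25920 t=2:+1/9216 t=3:−1/25920 t=4:+1/829440 = 7/207360
⇒ 3j(4 6 6; 0 0 0)² = 28/2431, sgn +1
Racah Σ t=0..1: t=0:+1/2903040 t=1:−1/1451520 = -1/2903040
⇒ 3j(4 6 6; 0 -5 5)² = 11/1547, sgn +1
4πI² = N·(3j₀)²·(3jₘ)² = 36/289
I = +1·√(0.124567/4π) = 0.09956287

0.099563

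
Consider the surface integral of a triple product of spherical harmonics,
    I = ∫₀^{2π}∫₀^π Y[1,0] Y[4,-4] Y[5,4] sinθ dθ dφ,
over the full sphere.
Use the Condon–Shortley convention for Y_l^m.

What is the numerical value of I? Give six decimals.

Rules hold: Σm=0, L=10 even, 3≤5≤5.
N = 3·9·11 = 297
Δ = 0!·2!·8!/11! = 1/495
Racah Σ t=0..0: t=0:+1/576 = 1/576
⇒ 3j(1 4 5; 0 0 0)² = 5/99, sgn -1
Racah Σ t=0..0: t=0:+1/40320 = 1/40320
⇒ 3j(1 4 5; 0 -4 4)² = 1/55, sgn -1
4πI² = N·(3j₀)²·(3jₘ)² = 3/11
I = +1·√(0.272727/4π) = 0.14731920

0.147319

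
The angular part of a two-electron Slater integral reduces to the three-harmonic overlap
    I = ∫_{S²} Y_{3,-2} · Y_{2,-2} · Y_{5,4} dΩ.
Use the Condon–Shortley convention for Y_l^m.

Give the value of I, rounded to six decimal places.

Rules hold: Σm=0, L=10 even, 1≤5≤5.
N = 7·5·11 = 385
Δ = 0!·6!·4!/11! = 1/2310
Racah Σ t=0..0: t=0:+1/144 = 1/144
⇒ 3j(3 2 5; 0 0 0)² = 10/231, sgn -1
Racah Σ t=0..0: t=0:+1/2880 = 1/2880
⇒ 3j(3 2 5; -2 -2 4)² = 3/55, sgn -1
4πI² = N·(3j₀)²·(3jₘ)² = 10/11
I = +1·√(0.909091/4π) = 0.26896683

0.268967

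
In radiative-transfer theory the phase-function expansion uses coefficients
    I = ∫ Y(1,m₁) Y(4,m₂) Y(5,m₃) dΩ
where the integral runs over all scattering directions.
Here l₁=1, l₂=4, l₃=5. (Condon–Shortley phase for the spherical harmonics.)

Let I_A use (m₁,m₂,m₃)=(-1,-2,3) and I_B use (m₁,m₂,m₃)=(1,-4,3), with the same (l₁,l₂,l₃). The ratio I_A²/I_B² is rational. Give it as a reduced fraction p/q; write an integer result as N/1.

28/1

Shared (l₁,l₂,l₃)=(1,4,5): N and (l;000)² cancel in I_A²/I_B².
A: Δ = 0!·2!·8!/11! = 1/495; Racah Σ t=0..0: t=0:+1/2880 = 1/2880; ⇒ 3j(1 4 5; -1 -2 3)² = 28/495, sgn +1
B: Δ = 0!·2!·8!/11! = 1/495; Racah Σ t=0..0: t=0:+1/80640 = 1/80640; ⇒ 3j(1 4 5; 1 -4 3)² = 1/495, sgn +1
I_A²/I_B² = (28/495)/(1/495) = 28/1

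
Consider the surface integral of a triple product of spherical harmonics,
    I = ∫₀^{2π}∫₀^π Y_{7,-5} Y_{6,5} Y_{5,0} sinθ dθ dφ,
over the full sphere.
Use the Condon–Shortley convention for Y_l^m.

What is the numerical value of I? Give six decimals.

m-sum 0 ✓  L=18 even ✓  1≤5≤13 ✓
Π(2lᵢ+1) = 15×13×11 = 2145
triangle coeff Δ(7,6,5) = 1/174594420
Σ_t [2,6]: t=2:+1/4147200 t=3:−1/207360 t=4:+1/82944 t=5:−1/207360 t=6:+1/4147200 = 1/345600
(3j)²=420/46189 [(7 6 5; 0 0 0)], sign=-1
Σ_t [7,8]: t=7:−1/14515200 t=8:+1/11612160 = 1/58060800
(3j)²=55/58786 [(7 6 5; -5 5 0)], sign=-1
⇒ 4πI² = 24750/1356277
I = (+1)√(24750/1356277/(4π)) = 0.03810733

0.038107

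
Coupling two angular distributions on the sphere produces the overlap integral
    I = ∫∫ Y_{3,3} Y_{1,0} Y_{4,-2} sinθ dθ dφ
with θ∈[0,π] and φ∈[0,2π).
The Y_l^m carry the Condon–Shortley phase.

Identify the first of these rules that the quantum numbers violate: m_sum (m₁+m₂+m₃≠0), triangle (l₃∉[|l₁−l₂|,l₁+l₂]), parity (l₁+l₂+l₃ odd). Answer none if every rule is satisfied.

azimuthal sum: 3 + 0 − 2 = 1  ✗
2 ≤ 4 ≤ 4 (triangle on l)
L = 3 + 1 + 4 = 8 (even)

m_sum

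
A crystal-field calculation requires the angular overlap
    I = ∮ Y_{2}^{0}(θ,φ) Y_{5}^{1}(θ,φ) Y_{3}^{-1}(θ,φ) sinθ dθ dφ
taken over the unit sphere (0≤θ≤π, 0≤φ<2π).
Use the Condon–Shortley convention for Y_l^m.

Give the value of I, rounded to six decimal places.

Rules hold: Σm=0, L=10 even, 3≤3≤7.
N = 5·11·7 = 385
Δ = 4!·0!·6!/11! = 1/2310
Racah Σ t=2..2: t=2:+1/144 = 1/144
⇒ 3j(2 5 3; 0 0 0)² = 10/231, sgn -1
Racah Σ t=2..2: t=2:+1/192 = 1/192
⇒ 3j(2 5 3; 0 1 -1)² = 3/77, sgn +1
4πI² = N·(3j₀)²·(3jₘ)² = 50/77
I = -1·√(0.649351/4π) = -0.22731846

-0.227318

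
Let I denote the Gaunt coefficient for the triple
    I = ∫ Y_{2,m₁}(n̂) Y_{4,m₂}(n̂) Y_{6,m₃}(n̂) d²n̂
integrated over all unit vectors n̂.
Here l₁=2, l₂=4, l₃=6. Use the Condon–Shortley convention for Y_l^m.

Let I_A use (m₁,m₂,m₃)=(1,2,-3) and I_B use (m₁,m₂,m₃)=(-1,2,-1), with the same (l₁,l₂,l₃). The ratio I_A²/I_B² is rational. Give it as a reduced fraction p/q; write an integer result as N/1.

l's match ⇒ only the (l;m) 3-j factors differ between A and B.
A: triangle coeff Δ(2,4,6) = 1/6435; Σ_t [0,0]: t=0:+1/8640 = 1/8640; (3j)²=28/715 [(2 4 6; 1 2 -3)], sign=-1
B: triangle coeff Δ(2,4,6) = 1/6435; Σ_t [0,0]: t=0:+1/8640 = 1/8640; (3j)²=14/1287 [(2 4 6; -1 2 -1)], sign=-1
I_A²/I_B² = (28/715)/(14/1287) = 18/5

18/5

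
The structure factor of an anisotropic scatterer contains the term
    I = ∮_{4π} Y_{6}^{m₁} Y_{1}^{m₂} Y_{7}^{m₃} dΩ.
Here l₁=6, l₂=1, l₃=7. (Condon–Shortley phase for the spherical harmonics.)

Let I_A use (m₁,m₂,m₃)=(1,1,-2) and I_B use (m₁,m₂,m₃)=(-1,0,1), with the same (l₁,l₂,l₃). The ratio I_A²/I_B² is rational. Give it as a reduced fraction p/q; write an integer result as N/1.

Same 6,1,7: normalisation and zero-m 3j drop out of the ratio.
A: Δ: 0! 12! 2! / 15! → 1/1365; sum: t=0:+1/1209600 = 1/1209600; 3j²(6 1 7; 1 1 -2) = Δ·Π!·Σ² = 12/455  (sign -1)
B: Δ: 0! 12! 2! / 15! → 1/1365; sum: t=0:+1/604800 = 1/604800; 3j²(6 1 7; -1 0 1) = Δ·Π!·Σ² = 16/455  (sign +1)
I_A²/I_B² = (12/455)/(16/455) = 3/4

3/4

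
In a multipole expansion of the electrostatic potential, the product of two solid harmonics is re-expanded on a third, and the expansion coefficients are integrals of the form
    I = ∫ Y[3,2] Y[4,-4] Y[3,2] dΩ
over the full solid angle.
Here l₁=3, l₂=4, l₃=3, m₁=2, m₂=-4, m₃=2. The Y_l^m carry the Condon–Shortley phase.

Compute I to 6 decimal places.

0.214561

Checks pass: Σm=0; 10 even; l₃=3∈[1,7].
(2·3+1)(2·4+1)(2·3+1) = 441
Δ: 4! 2! 4! / 11! → 1/34650
sum: t=1:−1/72 t=2:+1/16 t=3:−1/72 = 5/144
3j²(3 4 3; 0 0 0) = Δ·Π!·Σ² = 2/77  (sign -1)
sum: t=0:+1/576 = 1/576
3j²(3 4 3; 2 -4 2) = Δ·Π!·Σ² = 5/99  (sign -1)
combine: 4πI² = 441·2/77·5/99 = 70/121
take √, sign +1: I = 0.21456131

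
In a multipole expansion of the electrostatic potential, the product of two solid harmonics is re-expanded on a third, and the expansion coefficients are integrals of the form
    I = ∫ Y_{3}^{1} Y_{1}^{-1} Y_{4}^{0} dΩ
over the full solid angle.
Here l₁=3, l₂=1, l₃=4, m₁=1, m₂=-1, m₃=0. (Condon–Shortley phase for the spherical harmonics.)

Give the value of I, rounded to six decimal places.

0.150786

Checks pass: Σm=0; 8 even; l₃=4∈[2,4].
(2·3+1)(2·1+1)(2·4+1) = 189
Δ: 0! 6! 2! / 9! → 1/252
sum: t=0:+1/36 = 1/36
3j²(3 1 4; 0 0 0) = Δ·Π!·Σ² = 4/63  (sign +1)
sum: t=0:+1/96 = 1/96
3j²(3 1 4; 1 -1 0) = Δ·Π!·Σ² = 1/42  (sign +1)
combine: 4πI² = 189·4/63·1/42 = 2/7
take √, sign +1: I = 0.15078601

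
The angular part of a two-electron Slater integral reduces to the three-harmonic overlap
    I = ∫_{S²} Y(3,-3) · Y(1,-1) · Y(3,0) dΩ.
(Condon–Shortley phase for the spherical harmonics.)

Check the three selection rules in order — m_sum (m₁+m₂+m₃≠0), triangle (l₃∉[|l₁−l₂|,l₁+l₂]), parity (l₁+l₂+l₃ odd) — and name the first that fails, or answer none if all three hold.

m_sum

m₁+m₂+m₃ = -3 − 1 + 0 = -4  ✗
triangle: |3−1|=2 ≤ l₃=3 ≤ 3+1=4
parity: l₁+l₂+l₃ = 7 is odd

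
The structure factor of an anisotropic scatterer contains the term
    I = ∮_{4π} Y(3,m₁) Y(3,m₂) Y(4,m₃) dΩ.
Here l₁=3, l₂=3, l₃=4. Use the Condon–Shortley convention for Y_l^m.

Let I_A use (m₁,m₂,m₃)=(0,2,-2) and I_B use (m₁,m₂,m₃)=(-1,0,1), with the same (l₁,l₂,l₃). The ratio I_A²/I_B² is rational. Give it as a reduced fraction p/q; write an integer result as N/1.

1/5

Same 3,3,4: normalisation and zero-m 3j drop out of the ratio.
A: Δ: 2! 4! 4! / 11! → 1/34650; sum: t=1:−1/96 t=2:+1/72 = 1/288; 3j²(3 3 4; 0 2 -2) = Δ·Π!·Σ² = 1/462  (sign +1)
B: Δ: 2! 4! 4! / 11! → 1/34650; sum: t=0:+1/288 t=1:−1/24 t=2:+1/48 = -5/288; 3j²(3 3 4; -1 0 1) = Δ·Π!·Σ² = 5/462  (sign +1)
I_A²/I_B² = (1/462)/(5/462) = 1/5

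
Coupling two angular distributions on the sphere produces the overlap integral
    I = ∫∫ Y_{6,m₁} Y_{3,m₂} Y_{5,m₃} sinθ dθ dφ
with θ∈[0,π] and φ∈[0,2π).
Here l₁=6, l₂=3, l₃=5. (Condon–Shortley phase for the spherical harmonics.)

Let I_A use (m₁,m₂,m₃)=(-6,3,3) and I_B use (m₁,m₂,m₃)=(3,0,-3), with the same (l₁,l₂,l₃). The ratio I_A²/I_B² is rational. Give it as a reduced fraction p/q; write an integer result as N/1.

l's match ⇒ only the (l;m) 3-j factors differ between A and B.
A: triangle coeff Δ(6,3,5) = 1/675675; Σ_t [4,4]: t=4:+1/1935360 = 1/1935360; (3j)²=1/91 [(6 3 5; -6 3 3)], sign=+1
B: triangle coeff Δ(6,3,5) = 1/675675; Σ_t [1,3]: t=1:−1/17280 t=2:+1/20160 t=3:−1/483840 = -1/96768; (3j)²=1/1001 [(6 3 5; 3 0 -3)], sign=-1
I_A²/I_B² = (1/91)/(1/1001) = 11/1

11/1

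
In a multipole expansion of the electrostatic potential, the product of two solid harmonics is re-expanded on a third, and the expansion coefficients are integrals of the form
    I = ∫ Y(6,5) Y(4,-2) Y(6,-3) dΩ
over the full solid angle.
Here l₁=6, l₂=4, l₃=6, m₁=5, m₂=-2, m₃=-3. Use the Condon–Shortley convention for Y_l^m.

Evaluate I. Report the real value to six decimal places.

m-sum 0 ✓  L=16 even ✓  2≤6≤10 ✓
Π(2lᵢ+1) = 13×9×13 = 1521
triangle coeff Δ(6,4,6) = 1/15315300
Σ_t [0,4]: t=0:+1/829440 t=1:−1/25920 t=2:+1/9216 t=3:−1/25920 t=4:+1/829440 = 7/207360
(3j)²=28/2431 [(6 4 6; 0 0 0)], sign=+1
Σ_t [0,1]: t=0:+1/483840 t=1:−1/1451520 = 1/725760
(3j)²=24/1547 [(6 4 6; 5 -2 -3)], sign=-1
⇒ 4πI² = 864/3179
I = (-1)√(864/3179/(4π)) = -0.14706410

-0.147064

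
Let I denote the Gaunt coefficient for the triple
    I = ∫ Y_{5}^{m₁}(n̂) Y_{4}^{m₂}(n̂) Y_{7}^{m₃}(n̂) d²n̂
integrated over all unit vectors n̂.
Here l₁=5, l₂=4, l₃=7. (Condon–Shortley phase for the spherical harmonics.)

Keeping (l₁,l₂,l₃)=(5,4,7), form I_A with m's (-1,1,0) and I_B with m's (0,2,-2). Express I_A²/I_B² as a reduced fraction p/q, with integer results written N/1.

7/5

Shared (l₁,l₂,l₃)=(5,4,7): N and (l;000)² cancel in I_A²/I_B².
A: Δ = 2!·8!·6!/17! = 1/6126120; Racah Σ t=0..2: t=0:+1/345600 t=1:−1/34560 t=2:+1/41472 = -1/518400; ⇒ 3j(5 4 7; -1 1 0)² = 7/36465, sgn +1
B: Δ = 2!·8!·6!/17! = 1/6126120; Racah Σ t=0..2: t=0:+1/1036800 t=1:−1/69120 t=2:+1/69120 = 1/1036800; ⇒ 3j(5 4 7; 0 2 -2)² = 1/7293, sgn -1
I_A²/I_B² = (7/36465)/(1/7293) = 7/5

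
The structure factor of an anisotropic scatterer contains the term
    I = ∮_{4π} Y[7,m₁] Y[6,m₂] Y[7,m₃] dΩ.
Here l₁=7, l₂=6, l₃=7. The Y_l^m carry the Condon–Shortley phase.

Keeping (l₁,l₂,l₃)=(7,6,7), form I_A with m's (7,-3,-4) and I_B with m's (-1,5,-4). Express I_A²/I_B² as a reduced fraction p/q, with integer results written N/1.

65/28

Same 7,6,7: normalisation and zero-m 3j drop out of the ratio.
A: Δ: 6! 8! 6! / 21! → 1/2444321880; sum: t=0:+1/1045094400 = 1/1045094400; 3j²(7 6 7; 7 -3 -4) = Δ·Π!·Σ² = 11/646  (sign -1)
B: Δ: 6! 8! 6! / 21! → 1/2444321880; sum: t=5:−1/62208000 t=6:+1/124416000 = -1/124416000; 3j²(7 6 7; -1 5 -4) = Δ·Π!·Σ² = 154/20995  (sign +1)
I_A²/I_B² = (11/646)/(154/20995) = 65/28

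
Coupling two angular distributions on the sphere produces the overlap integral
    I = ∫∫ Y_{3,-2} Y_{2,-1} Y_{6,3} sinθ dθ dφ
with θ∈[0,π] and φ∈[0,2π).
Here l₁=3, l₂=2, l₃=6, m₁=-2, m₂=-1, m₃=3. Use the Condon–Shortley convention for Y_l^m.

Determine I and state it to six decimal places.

0.000000

l₃=6 ∉ [1,5] — triangle fails ⇒ I = 0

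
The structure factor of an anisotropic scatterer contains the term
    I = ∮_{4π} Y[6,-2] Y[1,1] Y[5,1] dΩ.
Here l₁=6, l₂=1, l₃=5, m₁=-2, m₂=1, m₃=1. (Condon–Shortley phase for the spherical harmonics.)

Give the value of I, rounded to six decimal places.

0.216205

Checks pass: Σm=0; 12 even; l₃=5∈[5,7].
(2·6+1)(2·1+1)(2·5+1) = 429
Δ: 2! 10! 0! / 13! → 1/858
sum: t=1:−1/14400 = -1/14400
3j²(6 1 5; 0 0 0) = Δ·Π!·Σ² = 6/143  (sign +1)
sum: t=2:+1/34560 = 1/34560
3j²(6 1 5; -2 1 1) = Δ·Π!·Σ² = 14/429  (sign +1)
combine: 4πI² = 429·6/143·14/429 = 84/143
take √, sign +1: I = 0.21620548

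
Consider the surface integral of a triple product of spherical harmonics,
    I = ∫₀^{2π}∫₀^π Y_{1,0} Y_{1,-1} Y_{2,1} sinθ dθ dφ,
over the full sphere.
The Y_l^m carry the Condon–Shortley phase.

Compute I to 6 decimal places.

m-sum 0 ✓  L=4 even ✓  0≤2≤2 ✓
Π(2lᵢ+1) = 3×3×5 = 45
triangle coeff Δ(1,1,2) = 1/30
Σ_t [0,0]: t=0:+1/1 = 1/1
(3j)²=2/15 [(1 1 2; 0 0 0)], sign=+1
Σ_t [0,0]: t=0:+1/2 = 1/2
(3j)²=1/10 [(1 1 2; 0 -1 1)], sign=-1
⇒ 4πI² = 3/5
I = (-1)√(3/5/(4π)) = -0.21850969

-0.218510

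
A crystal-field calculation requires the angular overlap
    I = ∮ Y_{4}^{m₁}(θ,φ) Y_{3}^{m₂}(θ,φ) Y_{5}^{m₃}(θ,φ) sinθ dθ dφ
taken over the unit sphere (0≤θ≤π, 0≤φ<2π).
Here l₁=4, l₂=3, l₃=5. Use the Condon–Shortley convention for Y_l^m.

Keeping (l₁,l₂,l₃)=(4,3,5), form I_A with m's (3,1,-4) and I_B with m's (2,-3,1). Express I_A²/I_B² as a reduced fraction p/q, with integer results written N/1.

Shared (l₁,l₂,l₃)=(4,3,5): N and (l;000)² cancel in I_A²/I_B².
A: Δ = 2!·6!·4!/13! = 1/180180; Racah Σ t=0..1: t=0:+1/5760 t=1:−1/4320 = -1/17280; ⇒ 3j(4 3 5; 3 1 -4)² = 7/4290, sgn +1
B: Δ = 2!·6!·4!/13! = 1/180180; Racah Σ t=0..0: t=0:+1/2304 = 1/2304; ⇒ 3j(4 3 5; 2 -3 1)² = 75/4004, sgn +1
I_A²/I_B² = (7/4290)/(75/4004) = 98/1125

98/1125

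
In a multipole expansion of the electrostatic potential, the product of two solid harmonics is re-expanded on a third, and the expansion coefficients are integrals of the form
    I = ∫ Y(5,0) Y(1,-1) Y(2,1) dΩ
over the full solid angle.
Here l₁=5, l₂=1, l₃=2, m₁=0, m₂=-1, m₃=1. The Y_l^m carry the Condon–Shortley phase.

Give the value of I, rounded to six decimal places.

triangle: need 4≤l₃≤6, have 2; I=0

0.000000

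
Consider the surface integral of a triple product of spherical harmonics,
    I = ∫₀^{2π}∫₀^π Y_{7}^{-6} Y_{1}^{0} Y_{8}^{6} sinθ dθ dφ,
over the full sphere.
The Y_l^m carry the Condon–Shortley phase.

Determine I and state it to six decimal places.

0.161907

Checks pass: Σm=0; 16 even; l₃=8∈[6,8].
(2·7+1)(2·1+1)(2·8+1) = 765
Δ: 0! 14! 2! / 17! → 1/2040
sum: t=0:+1/25401600 = 1/25401600
3j²(7 1 8; 0 0 0) = Δ·Π!·Σ² = 8/255  (sign +1)
sum: t=0:+1/6227020800 = 1/6227020800
3j²(7 1 8; -6 0 6) = Δ·Π!·Σ² = 7/510  (sign +1)
combine: 4πI² = 765·8/255·7/510 = 28/85
take √, sign +1: I = 0.16190663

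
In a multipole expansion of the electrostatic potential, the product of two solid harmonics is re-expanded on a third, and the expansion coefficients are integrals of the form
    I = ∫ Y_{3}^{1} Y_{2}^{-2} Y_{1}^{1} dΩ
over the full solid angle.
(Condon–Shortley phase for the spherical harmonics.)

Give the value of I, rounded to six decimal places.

Rules hold: Σm=0, L=6 even, 1≤1≤5.
N = 7·5·3 = 105
Δ = 4!·2!·0!/7! = 1/105
Racah Σ t=2..2: t=2:+1/4 = 1/4
⇒ 3j(3 2 1; 0 0 0)² = 3/35, sgn -1
Racah Σ t=0..0: t=0:+1/48 = 1/48
⇒ 3j(3 2 1; 1 -2 1)² = 1/105, sgn +1
4πI² = N·(3j₀)²·(3jₘ)² = 3/35
I = -1·√(0.0857143/4π) = -0.08258890

-0.082589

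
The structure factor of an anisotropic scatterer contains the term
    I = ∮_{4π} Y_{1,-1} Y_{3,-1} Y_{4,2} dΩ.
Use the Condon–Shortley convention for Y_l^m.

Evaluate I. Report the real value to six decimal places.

Checks pass: Σm=0; 8 even; l₃=4∈[2,4].
(2·1+1)(2·3+1)(2·4+1) = 189
Δ: 0! 2! 6! / 9! → 1/252
sum: t=0:+1/36 = 1/36
3j²(1 3 4; 0 0 0) = Δ·Π!·Σ² = 4/63  (sign +1)
sum: t=0:+1/96 = 1/96
3j²(1 3 4; -1 -1 2) = Δ·Π!·Σ² = 5/84  (sign +1)
combine: 4πI² = 189·4/63·5/84 = 5/7
take √, sign +1: I = 0.23841361

0.238414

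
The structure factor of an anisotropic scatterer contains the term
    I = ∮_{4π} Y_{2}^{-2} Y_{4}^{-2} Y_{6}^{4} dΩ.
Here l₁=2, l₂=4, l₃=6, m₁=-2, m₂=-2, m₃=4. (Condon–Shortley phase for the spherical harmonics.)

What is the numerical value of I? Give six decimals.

Rules hold: Σm=0, L=12 even, 2≤6≤6.
N = 5·9·13 = 585
Δ = 0!·4!·8!/13! = 1/6435
Racah Σ t=0..0: t=0:+1/2304 = 1/2304
⇒ 3j(2 4 6; 0 0 0)² = 5/143, sgn +1
Racah Σ t=0..0: t=0:+1/34560 = 1/34560
⇒ 3j(2 4 6; -2 -2 4)² = 14/429, sgn +1
4πI² = N·(3j₀)²·(3jₘ)² = 1050/1573
I = +1·√(0.667514/4π) = 0.23047581

0.230476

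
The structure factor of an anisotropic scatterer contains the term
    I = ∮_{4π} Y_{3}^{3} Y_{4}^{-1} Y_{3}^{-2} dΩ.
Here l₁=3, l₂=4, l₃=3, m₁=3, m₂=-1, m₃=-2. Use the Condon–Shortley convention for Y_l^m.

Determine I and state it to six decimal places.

0.140463

Checks pass: Σm=0; 10 even; l₃=3∈[1,7].
(2·3+1)(2·4+1)(2·3+1) = 441
Δ: 4! 2! 4! / 11! → 1/34650
sum: t=1:−1/72 t=2:+1/16 t=3:−1/72 = 5/144
3j²(3 4 3; 0 0 0) = Δ·Π!·Σ² = 2/77  (sign -1)
sum: t=0:+1/288 = 1/288
3j²(3 4 3; 3 -1 -2) = Δ·Π!·Σ² = 5/231  (sign -1)
combine: 4πI² = 441·2/77·5/231 = 30/121
take √, sign +1: I = 0.14046335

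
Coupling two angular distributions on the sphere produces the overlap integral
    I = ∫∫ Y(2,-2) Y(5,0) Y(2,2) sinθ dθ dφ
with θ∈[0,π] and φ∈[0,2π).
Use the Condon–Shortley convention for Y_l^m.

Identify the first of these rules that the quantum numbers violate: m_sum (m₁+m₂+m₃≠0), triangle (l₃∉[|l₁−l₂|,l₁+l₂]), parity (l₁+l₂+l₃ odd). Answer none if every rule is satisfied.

Σmᵢ = 0  ✓
l₃∈[|l₁−l₂|,l₁+l₂]=[3,7], have l₃=2  ✗
Σlᵢ = 9 ⇒ odd

triangle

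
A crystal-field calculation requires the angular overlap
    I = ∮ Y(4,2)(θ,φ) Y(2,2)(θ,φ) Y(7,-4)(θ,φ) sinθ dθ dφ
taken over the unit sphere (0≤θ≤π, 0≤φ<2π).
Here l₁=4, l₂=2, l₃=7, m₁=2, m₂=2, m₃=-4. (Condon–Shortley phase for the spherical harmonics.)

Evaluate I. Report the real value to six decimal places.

l₃=7 ∉ [2,6] — triangle fails ⇒ I = 0

0.000000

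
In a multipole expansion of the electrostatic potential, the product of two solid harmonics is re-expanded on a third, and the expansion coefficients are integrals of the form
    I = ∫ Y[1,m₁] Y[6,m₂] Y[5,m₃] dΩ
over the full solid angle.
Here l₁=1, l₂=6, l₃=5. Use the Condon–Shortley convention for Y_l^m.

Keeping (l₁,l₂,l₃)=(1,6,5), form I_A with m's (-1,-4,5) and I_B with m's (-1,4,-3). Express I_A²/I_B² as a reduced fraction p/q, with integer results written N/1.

1/45

Shared (l₁,l₂,l₃)=(1,6,5): N and (l;000)² cancel in I_A²/I_B².
A: Δ = 2!·0!·10!/13! = 1/858; Racah Σ t=2..2: t=2:+1/7257600 = 1/7257600; ⇒ 3j(1 6 5; -1 -4 5)² = 1/858, sgn +1
B: Δ = 2!·0!·10!/13! = 1/858; Racah Σ t=2..2: t=2:+1/161280 = 1/161280; ⇒ 3j(1 6 5; -1 4 -3)² = 15/286, sgn +1
I_A²/I_B² = (1/858)/(15/286) = 1/45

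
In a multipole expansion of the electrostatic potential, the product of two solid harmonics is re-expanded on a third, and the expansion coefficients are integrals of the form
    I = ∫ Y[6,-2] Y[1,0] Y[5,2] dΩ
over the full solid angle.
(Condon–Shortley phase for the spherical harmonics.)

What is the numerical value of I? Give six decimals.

Rules hold: Σm=0, L=12 even, 5≤5≤7.
N = 13·3·11 = 429
Δ = 2!·10!·0!/13! = 1/858
Racah Σ t=1..1: t=1:−1/14400 = -1/14400
⇒ 3j(6 1 5; 0 0 0)² = 6/143, sgn +1
Racah Σ t=1..1: t=1:−1/30240 = -1/30240
⇒ 3j(6 1 5; -2 0 2)² = 16/429, sgn +1
4πI² = N·(3j₀)²·(3jₘ)² = 96/143
I = +1·√(0.671329/4π) = 0.23113338

0.231133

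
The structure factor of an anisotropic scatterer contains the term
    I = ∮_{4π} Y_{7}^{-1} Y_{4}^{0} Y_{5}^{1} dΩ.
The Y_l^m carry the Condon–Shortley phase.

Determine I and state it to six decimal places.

-0.112008

Rules hold: Σm=0, L=16 even, 3≤5≤11.
N = 15·9·11 = 1485
Δ = 6!·8!·2!/17! = 1/6126120
Racah Σ t=2..4: t=2:+1/69120 t=3:−1/20736 t=4:+1/69120 = -1/51840
⇒ 3j(7 4 5; 0 0 0)² = 280/21879, sgn +1
Racah Σ t=2..4: t=2:+1/138240 t=3:−1/25920 t=4:+1/55296 = -11/829440
⇒ 3j(7 4 5; -1 0 1)² = 11/1326, sgn -1
4πI² = N·(3j₀)²·(3jₘ)² = 7700/48841
I = -1·√(0.157654/4π) = -0.11200777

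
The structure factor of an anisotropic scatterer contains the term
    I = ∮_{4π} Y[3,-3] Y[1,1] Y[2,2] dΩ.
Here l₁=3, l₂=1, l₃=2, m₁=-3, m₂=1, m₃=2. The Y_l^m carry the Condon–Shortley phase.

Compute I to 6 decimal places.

-0.319865

m-sum 0 ✓  L=6 even ✓  2≤2≤4 ✓
Π(2lᵢ+1) = 7×3×5 = 105
triangle coeff Δ(3,1,2) = 1/105
Σ_t [1,1]: t=1:−1/4 = -1/4
(3j)²=3/35 [(3 1 2; 0 0 0)], sign=-1
Σ_t [2,2]: t=2:+1/48 = 1/48
(3j)²=1/7 [(3 1 2; -3 1 2)], sign=+1
⇒ 4πI² = 9/7
I = (-1)√(9/7/(4π)) = -0.31986543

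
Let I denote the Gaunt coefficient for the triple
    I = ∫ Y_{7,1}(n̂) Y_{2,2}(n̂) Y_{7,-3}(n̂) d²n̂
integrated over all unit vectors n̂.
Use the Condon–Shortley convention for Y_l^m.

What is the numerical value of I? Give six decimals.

m-sum 0 ✓  L=16 even ✓  5≤7≤9 ✓
Π(2lᵢ+1) = 15×5×15 = 1125
triangle coeff Δ(7,2,7) = 1/185640
Σ_t [0,2]: t=0:+1/2419200 t=1:−1/518400 t=2:+1/2419200 = -1/907200
(3j)²=56/3315 [(7 2 7; 0 0 0)], sign=+1
Σ_t [2,2]: t=2:+1/3870720 = 1/3870720
(3j)²=135/6188 [(7 2 7; 1 2 -3)], sign=+1
⇒ 4πI² = 20250/48841
I = (+1)√(20250/48841/(4π)) = 0.18164160

0.181642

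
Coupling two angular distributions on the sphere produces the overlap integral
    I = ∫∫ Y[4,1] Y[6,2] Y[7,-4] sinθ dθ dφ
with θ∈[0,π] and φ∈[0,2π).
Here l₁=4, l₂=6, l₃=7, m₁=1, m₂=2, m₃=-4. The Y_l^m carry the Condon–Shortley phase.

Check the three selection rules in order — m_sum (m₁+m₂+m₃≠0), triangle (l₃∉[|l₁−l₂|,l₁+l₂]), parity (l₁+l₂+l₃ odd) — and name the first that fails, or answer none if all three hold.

m_sum

Σmᵢ = -1  ✗
l₃∈[|l₁−l₂|,l₁+l₂]=[2,10], have l₃=7
Σlᵢ = 17 ⇒ odd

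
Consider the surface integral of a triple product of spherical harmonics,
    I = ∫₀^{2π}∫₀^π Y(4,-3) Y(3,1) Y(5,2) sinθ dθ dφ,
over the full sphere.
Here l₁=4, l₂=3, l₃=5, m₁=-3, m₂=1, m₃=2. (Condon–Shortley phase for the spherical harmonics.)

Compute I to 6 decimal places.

-0.171363

Rules hold: Σm=0, L=12 even, 1≤5≤7.
N = 9·7·11 = 693
Δ = 2!·6!·4!/13! = 1/180180
Racah Σ t=0..2: t=0:+1/576 t=1:−1/144 t=2:+1/576 = -1/288
⇒ 3j(4 3 5; 0 0 0)² = 20/1001, sgn +1
Racah Σ t=1..2: t=1:−1/4320 t=2:+1/960 = 7/8640
⇒ 3j(4 3 5; -3 1 2)² = 343/12870, sgn -1
4πI² = N·(3j₀)²·(3jₘ)² = 686/1859
I = -1·√(0.369016/4π) = -0.17136315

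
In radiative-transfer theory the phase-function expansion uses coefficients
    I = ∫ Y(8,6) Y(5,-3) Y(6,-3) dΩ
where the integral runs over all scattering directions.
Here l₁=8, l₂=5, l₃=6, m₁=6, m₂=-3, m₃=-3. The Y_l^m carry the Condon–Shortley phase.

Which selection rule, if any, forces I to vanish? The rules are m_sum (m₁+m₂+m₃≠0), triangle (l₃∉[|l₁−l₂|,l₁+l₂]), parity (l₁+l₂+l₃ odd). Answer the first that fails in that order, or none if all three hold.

parity

m₁+m₂+m₃ = 6 − 3 − 3 = 0  ✓
triangle: |8−5|=3 ≤ l₃=6 ≤ 8+5=13  ✓
parity: l₁+l₂+l₃ = 19 is odd  ✗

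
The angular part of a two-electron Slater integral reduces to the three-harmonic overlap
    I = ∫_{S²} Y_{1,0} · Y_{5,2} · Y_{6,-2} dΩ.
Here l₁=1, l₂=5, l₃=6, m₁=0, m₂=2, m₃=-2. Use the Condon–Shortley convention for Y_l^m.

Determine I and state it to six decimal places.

0.231133

Checks pass: Σm=0; 12 even; l₃=6∈[4,6].
(2·1+1)(2·5+1)(2·6+1) = 429
Δ: 0! 2! 10! / 13! → 1/858
sum: t=0:+1/14400 = 1/14400
3j²(1 5 6; 0 0 0) = Δ·Π!·Σ² = 6/143  (sign +1)
sum: t=0:+1/30240 = 1/30240
3j²(1 5 6; 0 2 -2) = Δ·Π!·Σ² = 16/429  (sign +1)
combine: 4πI² = 429·6/143·16/429 = 96/143
take √, sign +1: I = 0.23113338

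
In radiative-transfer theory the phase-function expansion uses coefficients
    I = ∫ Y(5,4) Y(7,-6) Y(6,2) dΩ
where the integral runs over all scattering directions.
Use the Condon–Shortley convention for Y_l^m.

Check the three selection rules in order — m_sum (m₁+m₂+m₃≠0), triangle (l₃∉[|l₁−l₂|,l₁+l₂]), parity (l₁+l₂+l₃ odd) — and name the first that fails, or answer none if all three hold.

none

azimuthal sum: 4 − 6 + 2 = 0  ✓
2 ≤ 6 ≤ 12 (triangle on l)  ✓
L = 5 + 7 + 6 = 18 (even)  ✓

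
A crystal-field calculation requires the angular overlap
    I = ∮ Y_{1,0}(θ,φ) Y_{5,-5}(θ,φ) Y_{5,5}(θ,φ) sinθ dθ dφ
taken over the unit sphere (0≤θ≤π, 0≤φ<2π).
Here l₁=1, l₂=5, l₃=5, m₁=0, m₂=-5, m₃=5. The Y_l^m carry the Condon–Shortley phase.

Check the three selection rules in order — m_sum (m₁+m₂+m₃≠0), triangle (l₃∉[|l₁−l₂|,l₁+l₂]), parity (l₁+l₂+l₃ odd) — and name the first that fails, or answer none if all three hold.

parity

Σmᵢ = 0  ✓
l₃∈[|l₁−l₂|,l₁+l₂]=[4,6], have l₃=5  ✓
Σlᵢ = 11 ⇒ odd  ✗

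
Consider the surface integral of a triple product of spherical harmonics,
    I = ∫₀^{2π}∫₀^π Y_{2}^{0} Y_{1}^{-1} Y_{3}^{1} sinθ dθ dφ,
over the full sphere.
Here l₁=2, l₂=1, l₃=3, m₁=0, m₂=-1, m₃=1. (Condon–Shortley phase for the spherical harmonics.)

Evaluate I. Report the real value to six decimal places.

m-sum 0 ✓  L=6 even ✓  1≤3≤3 ✓
Π(2lᵢ+1) = 5×3×7 = 105
triangle coeff Δ(2,1,3) = 1/105
Σ_t [0,0]: t=0:+1/4 = 1/4
(3j)²=3/35 [(2 1 3; 0 0 0)], sign=-1
Σ_t [0,0]: t=0:+1/8 = 1/8
(3j)²=2/35 [(2 1 3; 0 -1 1)], sign=+1
⇒ 4πI² = 18/35
I = (-1)√(18/35/(4π)) = -0.20230066

-0.202301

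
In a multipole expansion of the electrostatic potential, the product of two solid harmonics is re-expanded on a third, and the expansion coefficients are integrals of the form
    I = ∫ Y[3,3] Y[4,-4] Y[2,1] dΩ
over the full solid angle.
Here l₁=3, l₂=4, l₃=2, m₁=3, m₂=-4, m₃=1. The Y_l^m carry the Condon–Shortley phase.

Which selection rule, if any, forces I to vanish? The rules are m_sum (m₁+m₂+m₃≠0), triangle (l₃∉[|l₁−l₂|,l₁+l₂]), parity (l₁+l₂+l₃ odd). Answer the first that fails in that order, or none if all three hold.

m₁+m₂+m₃ = 3 − 4 + 1 = 0  ✓
triangle: |3−4|=1 ≤ l₃=2 ≤ 3+4=7  ✓
parity: l₁+l₂+l₃ = 9 is odd  ✗

parity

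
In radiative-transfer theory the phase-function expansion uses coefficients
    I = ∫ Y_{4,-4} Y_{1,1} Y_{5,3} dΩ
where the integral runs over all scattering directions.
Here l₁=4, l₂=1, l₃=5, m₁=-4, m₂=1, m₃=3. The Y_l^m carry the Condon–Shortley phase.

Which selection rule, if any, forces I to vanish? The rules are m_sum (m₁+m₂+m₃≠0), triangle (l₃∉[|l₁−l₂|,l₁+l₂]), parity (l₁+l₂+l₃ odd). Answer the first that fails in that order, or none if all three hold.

azimuthal sum: -4 + 1 + 3 = 0  ✓
3 ≤ 5 ≤ 5 (triangle on l)  ✓
L = 4 + 1 + 5 = 10 (even)  ✓

none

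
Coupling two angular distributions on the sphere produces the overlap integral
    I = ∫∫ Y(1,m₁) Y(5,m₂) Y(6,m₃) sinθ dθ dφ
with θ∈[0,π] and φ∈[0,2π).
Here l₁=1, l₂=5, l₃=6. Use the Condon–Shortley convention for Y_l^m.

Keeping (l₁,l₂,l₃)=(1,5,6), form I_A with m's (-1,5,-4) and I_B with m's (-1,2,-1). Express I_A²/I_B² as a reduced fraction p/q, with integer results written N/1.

1/10

l's match ⇒ only the (l;m) 3-j factors differ between A and B.
A: triangle coeff Δ(1,5,6) = 1/858; Σ_t [0,0]: t=0:+1/7257600 = 1/7257600; (3j)²=1/858 [(1 5 6; -1 5 -4)], sign=+1
B: triangle coeff Δ(1,5,6) = 1/858; Σ_t [0,0]: t=0:+1/60480 = 1/60480; (3j)²=5/429 [(1 5 6; -1 2 -1)], sign=-1
I_A²/I_B² = (1/858)/(5/429) = 1/10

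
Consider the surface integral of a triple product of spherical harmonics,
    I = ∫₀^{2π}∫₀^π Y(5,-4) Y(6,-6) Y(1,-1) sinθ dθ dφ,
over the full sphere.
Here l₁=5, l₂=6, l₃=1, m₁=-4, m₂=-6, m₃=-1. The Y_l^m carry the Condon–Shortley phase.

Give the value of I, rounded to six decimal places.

m-sum = -4 − 6 − 1 = -11 ≠ 0 ⇒ I = 0

0.000000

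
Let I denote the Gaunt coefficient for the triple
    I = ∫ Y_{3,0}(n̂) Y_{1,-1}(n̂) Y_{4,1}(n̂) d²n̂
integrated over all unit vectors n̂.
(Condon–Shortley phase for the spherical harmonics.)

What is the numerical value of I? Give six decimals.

-0.194664

Rules hold: Σm=0, L=8 even, 2≤4≤4.
N = 7·3·9 = 189
Δ = 0!·6!·2!/9! = 1/252
Racah Σ t=0..0: t=0:+1/36 = 1/36
⇒ 3j(3 1 4; 0 0 0)² = 4/63, sgn +1
Racah Σ t=0..0: t=0:+1/72 = 1/72
⇒ 3j(3 1 4; 0 -1 1)² = 5/126, sgn -1
4πI² = N·(3j₀)²·(3jₘ)² = 10/21
I = -1·√(0.47619/4π) = -0.19466390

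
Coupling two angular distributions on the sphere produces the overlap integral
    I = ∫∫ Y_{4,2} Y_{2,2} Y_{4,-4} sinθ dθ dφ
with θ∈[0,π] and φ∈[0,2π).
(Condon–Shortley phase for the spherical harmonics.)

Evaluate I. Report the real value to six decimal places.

-0.106180

m-sum 0 ✓  L=10 even ✓  2≤4≤6 ✓
Π(2lᵢ+1) = 9×5×9 = 405
triangle coeff Δ(4,2,4) = 1/13860
Σ_t [0,2]: t=0:+1/192 t=1:−1/36 t=2:+1/192 = -5/288
(3j)²=20/693 [(4 2 4; 0 0 0)], sign=-1
Σ_t [2,2]: t=2:+1/2880 = 1/2880
(3j)²=2/165 [(4 2 4; 2 2 -4)], sign=+1
⇒ 4πI² = 120/847
I = (-1)√(120/847/(4π)) = -0.10618031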